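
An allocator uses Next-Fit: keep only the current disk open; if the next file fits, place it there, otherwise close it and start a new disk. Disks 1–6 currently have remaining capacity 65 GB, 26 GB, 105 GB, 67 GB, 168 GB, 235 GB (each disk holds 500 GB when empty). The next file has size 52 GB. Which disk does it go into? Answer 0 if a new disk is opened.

Next-Fit only looks at disk 6, which has 235 GB free.
52 GB fits there.

6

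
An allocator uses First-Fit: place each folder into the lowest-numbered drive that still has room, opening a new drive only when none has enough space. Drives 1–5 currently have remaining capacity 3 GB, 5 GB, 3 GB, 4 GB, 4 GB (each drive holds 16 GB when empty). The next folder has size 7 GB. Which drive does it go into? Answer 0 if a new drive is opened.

No drive has ≥ 7 GB free, so a new drive is opened.

0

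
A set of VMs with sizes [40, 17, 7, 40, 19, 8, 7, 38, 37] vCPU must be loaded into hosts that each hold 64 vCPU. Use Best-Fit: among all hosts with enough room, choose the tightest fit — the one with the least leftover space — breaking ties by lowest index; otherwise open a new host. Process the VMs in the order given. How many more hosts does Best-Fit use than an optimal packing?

0

Best-Fit: [40,17,7] [40,19] [8,7,38] [37] → 4 hosts.
Total size 213 vCPU; any packing needs at least ⌈213/64⌉ = 4 hosts.
So 4 is already optimal.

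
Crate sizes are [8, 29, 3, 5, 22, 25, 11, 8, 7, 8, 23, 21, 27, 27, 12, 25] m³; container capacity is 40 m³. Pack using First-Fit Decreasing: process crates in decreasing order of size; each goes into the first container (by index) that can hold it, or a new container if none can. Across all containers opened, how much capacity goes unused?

59

Sorted descending: 29, 27, 27, 25, 25, 23, 22, 21, 12, 11, 8, 8, 8, 7, 5, 3.
Put 29 m³ in container 1; 11 m³ remain.
Put 27 m³ in container 2; 13 m³ remain.
Put 27 m³ in container 3; 13 m³ remain.
Put 25 m³ in container 4; 15 m³ remain.
Put 25 m³ in container 5; 15 m³ remain.
Put 23 m³ in container 6; 17 m³ remain.
Put 22 m³ in container 7; 18 m³ remain.
Put 21 m³ in container 8; 19 m³ remain.
Put 12 m³ in container 2; 1 m³ remain.
Put 11 m³ in container 1; 0 m³ remain.
Put 8 m³ in container 3; 5 m³ remain.
Put 8 m³ in container 4; 7 m³ remain.
Put 8 m³ in container 5; 7 m³ remain.
Put 7 m³ in container 4; 0 m³ remain.
Put 5 m³ in container 3; 0 m³ remain.
Put 3 m³ in container 5; 4 m³ remain.
8 containers × 40 m³ = 320 m³; used 261 m³; unused 59 m³.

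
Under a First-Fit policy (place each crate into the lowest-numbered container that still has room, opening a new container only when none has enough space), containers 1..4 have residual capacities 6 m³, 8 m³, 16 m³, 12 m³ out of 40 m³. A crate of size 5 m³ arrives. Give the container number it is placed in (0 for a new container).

Containers with room: container 1 (6 m³), container 2 (8 m³), container 3 (16 m³), container 4 (12 m³).
The first with room is container 1.

1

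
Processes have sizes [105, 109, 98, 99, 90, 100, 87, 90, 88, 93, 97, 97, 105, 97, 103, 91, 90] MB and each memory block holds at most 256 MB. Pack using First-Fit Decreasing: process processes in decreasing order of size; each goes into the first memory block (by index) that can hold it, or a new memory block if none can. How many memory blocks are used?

Sorted descending: 109, 105, 105, 103, 100, 99, 98, 97, 97, 97, 93, 91, 90, 90, 90, 88, 87.
109 MB → memory block 1 (remaining 147 MB)
105 MB → memory block 1 (remaining 42 MB)
105 MB → memory block 2 (remaining 151 MB)
103 MB → memory block 2 (remaining 48 MB)
100 MB → memory block 3 (remaining 156 MB)
99 MB → memory block 3 (remaining 57 MB)
98 MB → memory block 4 (remaining 158 MB)
97 MB → memory block 4 (remaining 61 MB)
97 MB → memory block 5 (remaining 159 MB)
97 MB → memory block 5 (remaining 62 MB)
93 MB → memory block 6 (remaining 163 MB)
91 MB → memory block 6 (remaining 72 MB)
90 MB → memory block 7 (remaining 166 MB)
90 MB → memory block 7 (remaining 76 MB)
90 MB → memory block 8 (remaining 166 MB)
88 MB → memory block 8 (remaining 78 MB)
87 MB → memory block 9 (remaining 169 MB)

9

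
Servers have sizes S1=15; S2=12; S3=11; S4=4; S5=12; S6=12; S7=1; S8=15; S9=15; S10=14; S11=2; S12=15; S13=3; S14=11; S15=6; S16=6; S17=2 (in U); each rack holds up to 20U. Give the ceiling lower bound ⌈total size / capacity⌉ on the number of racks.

8

Total size = 15 + 12 + 11 + 4 + 12 + 12 + 1 + 15 + 15 + 14 + 2 + 15 + 3 + 11 + 6 + 6 + 2 = 156U.
⌈156 / 20⌉ = 8.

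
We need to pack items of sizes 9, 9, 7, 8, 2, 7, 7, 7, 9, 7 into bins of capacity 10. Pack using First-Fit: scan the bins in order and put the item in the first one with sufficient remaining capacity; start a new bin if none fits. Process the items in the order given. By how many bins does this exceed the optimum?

0

First-Fit: [9] [9] [7,2] [8] [7] [7] [7] [9] [7] → 9 bins.
9 items exceed 5 (half the capacity), and no two of those can share a bin, so at least 9 bins are needed.
So 9 is already optimal.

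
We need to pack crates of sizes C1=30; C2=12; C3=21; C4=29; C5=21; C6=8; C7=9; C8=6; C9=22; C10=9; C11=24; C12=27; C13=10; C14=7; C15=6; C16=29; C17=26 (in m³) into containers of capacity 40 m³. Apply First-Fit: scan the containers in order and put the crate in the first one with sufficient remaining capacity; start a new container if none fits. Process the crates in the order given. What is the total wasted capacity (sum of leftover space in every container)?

64

container 1: place C1 (30 m³), 10 m³ left
container 2: place C2 (12 m³), 28 m³ left
container 2: place C3 (21 m³), 7 m³ left
container 3: place C4 (29 m³), 11 m³ left
container 4: place C5 (21 m³), 19 m³ left
container 1: place C6 (8 m³), 2 m³ left
container 3: place C7 (9 m³), 2 m³ left
container 2: place C8 (6 m³), 1 m³ left
container 5: place C9 (22 m³), 18 m³ left
container 4: place C10 (9 m³), 10 m³ left
container 6: place C11 (24 m³), 16 m³ left
container 7: place C12 (27 m³), 13 m³ left
container 4: place C13 (10 m³), 0 m³ left
container 5: place C14 (7 m³), 11 m³ left
container 5: place C15 (6 m³), 5 m³ left
container 8: place C16 (29 m³), 11 m³ left
container 9: place C17 (26 m³), 14 m³ left
9 containers × 40 m³ = 360 m³; used 296 m³; unused 64 m³.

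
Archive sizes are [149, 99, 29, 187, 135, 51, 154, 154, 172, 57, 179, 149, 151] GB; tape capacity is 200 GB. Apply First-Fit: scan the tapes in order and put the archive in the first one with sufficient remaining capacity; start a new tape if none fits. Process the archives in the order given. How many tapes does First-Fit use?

tape 1: place 149 GB, 51 GB left
tape 2: place 99 GB, 101 GB left
tape 1: place 29 GB, 22 GB left
tape 3: place 187 GB, 13 GB left
tape 4: place 135 GB, 65 GB left
tape 2: place 51 GB, 50 GB left
tape 5: place 154 GB, 46 GB left
tape 6: place 154 GB, 46 GB left
tape 7: place 172 GB, 28 GB left
tape 4: place 57 GB, 8 GB left
tape 8: place 179 GB, 21 GB left
tape 9: place 149 GB, 51 GB left
tape 10: place 151 GB, 49 GB left
Final tapes: [149,29] [99,51] [187] [135,57] [154] [154] [172] [179] [149] [151].

10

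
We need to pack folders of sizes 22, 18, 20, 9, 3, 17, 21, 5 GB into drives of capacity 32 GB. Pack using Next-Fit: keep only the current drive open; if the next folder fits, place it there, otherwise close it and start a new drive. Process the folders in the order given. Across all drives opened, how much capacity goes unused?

45

Put 22 GB in drive 1; 10 GB remain.
Put 18 GB in drive 2; 14 GB remain.
Put 20 GB in drive 3; 12 GB remain.
Put 9 GB in drive 3; 3 GB remain.
Put 3 GB in drive 3; 0 GB remain.
Put 17 GB in drive 4; 15 GB remain.
Put 21 GB in drive 5; 11 GB remain.
Put 5 GB in drive 5; 6 GB remain.
5 drives × 32 GB = 160 GB; used 115 GB; unused 45 GB.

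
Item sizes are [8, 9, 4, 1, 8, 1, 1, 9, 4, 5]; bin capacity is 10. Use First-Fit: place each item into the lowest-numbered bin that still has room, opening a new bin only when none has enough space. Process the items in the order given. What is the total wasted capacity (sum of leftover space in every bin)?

8 → bin 1 (remaining 2)
9 → bin 2 (remaining 1)
4 → bin 3 (remaining 6)
1 → bin 1 (remaining 1)
8 → bin 4 (remaining 2)
1 → bin 1 (remaining 0)
1 → bin 2 (remaining 0)
9 → bin 5 (remaining 1)
4 → bin 3 (remaining 2)
5 → bin 6 (remaining 5)
6 bins × 10 = 60; used 50; unused 10.

10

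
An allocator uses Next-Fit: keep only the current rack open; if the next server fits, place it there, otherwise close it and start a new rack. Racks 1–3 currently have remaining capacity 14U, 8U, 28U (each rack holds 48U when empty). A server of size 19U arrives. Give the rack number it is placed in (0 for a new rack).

3

Next-Fit only looks at rack 3, which has 28U free.
19U fits there.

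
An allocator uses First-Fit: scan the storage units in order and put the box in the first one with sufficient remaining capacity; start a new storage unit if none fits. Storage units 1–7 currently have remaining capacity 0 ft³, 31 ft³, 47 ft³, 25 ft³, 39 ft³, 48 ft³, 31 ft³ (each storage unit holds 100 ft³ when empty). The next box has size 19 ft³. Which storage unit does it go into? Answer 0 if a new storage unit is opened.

Storage units with room: storage unit 2 (31 ft³), storage unit 3 (47 ft³), storage unit 4 (25 ft³), storage unit 5 (39 ft³), storage unit 6 (48 ft³), storage unit 7 (31 ft³).
The first with room is storage unit 2.

2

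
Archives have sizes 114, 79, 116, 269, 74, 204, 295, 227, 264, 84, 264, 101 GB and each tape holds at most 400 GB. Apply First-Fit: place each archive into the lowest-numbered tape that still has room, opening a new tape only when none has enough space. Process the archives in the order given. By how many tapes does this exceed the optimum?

First-Fit: [114,79,116,74] [269,84] [204,101] [295] [227] [264] [264] → 7 tapes.
Total size 2091 GB; any packing needs at least ⌈2091/400⌉ = 6 tapes.
An optimal packing achieves that bound: [295,101] [269,116] [264,114] [264,84] [227,79,74] [204] → 6 tapes.
Excess: 7 − 6 = 1.

1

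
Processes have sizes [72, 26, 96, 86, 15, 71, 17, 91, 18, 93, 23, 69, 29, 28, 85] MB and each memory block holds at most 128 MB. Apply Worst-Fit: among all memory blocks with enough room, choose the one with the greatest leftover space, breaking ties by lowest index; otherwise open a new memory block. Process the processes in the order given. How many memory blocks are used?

8

72 MB → memory block 1 (remaining 56 MB)
26 MB → memory block 1 (remaining 30 MB)
96 MB → memory block 2 (remaining 32 MB)
86 MB → memory block 3 (remaining 42 MB)
15 MB → memory block 3 (remaining 27 MB)
71 MB → memory block 4 (remaining 57 MB)
17 MB → memory block 4 (remaining 40 MB)
91 MB → memory block 5 (remaining 37 MB)
18 MB → memory block 4 (remaining 22 MB)
93 MB → memory block 6 (remaining 35 MB)
23 MB → memory block 5 (remaining 14 MB)
69 MB → memory block 7 (remaining 59 MB)
29 MB → memory block 7 (remaining 30 MB)
28 MB → memory block 6 (remaining 7 MB)
85 MB → memory block 8 (remaining 43 MB)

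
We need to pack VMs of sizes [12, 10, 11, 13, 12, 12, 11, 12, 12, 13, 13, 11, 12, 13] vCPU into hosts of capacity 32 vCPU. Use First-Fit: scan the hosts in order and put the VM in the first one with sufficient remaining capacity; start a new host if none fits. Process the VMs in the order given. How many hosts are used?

7

12 vCPU → host 1 (remaining 20 vCPU)
10 vCPU → host 1 (remaining 10 vCPU)
11 vCPU → host 2 (remaining 21 vCPU)
13 vCPU → host 2 (remaining 8 vCPU)
12 vCPU → host 3 (remaining 20 vCPU)
12 vCPU → host 3 (remaining 8 vCPU)
11 vCPU → host 4 (remaining 21 vCPU)
12 vCPU → host 4 (remaining 9 vCPU)
12 vCPU → host 5 (remaining 20 vCPU)
13 vCPU → host 5 (remaining 7 vCPU)
13 vCPU → host 6 (remaining 19 vCPU)
11 vCPU → host 6 (remaining 8 vCPU)
12 vCPU → host 7 (remaining 20 vCPU)
13 vCPU → host 7 (remaining 7 vCPU)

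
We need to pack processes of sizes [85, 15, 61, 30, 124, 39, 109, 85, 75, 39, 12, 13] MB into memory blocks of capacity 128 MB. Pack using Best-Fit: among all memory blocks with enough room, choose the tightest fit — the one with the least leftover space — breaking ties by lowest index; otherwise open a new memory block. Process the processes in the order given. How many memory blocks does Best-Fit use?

memory block 1: place 85 MB, 43 MB left
memory block 1: place 15 MB, 28 MB left
memory block 2: place 61 MB, 67 MB left
memory block 2: place 30 MB, 37 MB left
memory block 3: place 124 MB, 4 MB left
memory block 4: place 39 MB, 89 MB left
memory block 5: place 109 MB, 19 MB left
memory block 4: place 85 MB, 4 MB left
memory block 6: place 75 MB, 53 MB left
memory block 6: place 39 MB, 14 MB left
memory block 6: place 12 MB, 2 MB left
memory block 5: place 13 MB, 6 MB left

6 memory blocks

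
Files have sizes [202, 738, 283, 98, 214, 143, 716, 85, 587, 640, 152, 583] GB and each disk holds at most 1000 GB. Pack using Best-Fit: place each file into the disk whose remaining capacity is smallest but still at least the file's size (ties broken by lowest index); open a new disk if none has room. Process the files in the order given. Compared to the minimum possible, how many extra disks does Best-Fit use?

Best-Fit: [202,738] [283,98,214,143,85,152] [716] [587] [640] [583] → 6 disks.
Total size 4441 GB; any packing needs at least ⌈4441/1000⌉ = 5 disks.
An optimal packing achieves that bound: [738,214] [716,283] [640,202,152] [587,143,98,85] [583] → 5 disks.
Excess: 6 − 5 = 1.

1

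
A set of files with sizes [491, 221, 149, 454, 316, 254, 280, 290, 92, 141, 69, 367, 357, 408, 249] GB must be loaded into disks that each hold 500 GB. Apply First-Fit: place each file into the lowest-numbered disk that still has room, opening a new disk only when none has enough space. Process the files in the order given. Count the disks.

491 GB → disk 1 (remaining 9 GB)
221 GB → disk 2 (remaining 279 GB)
149 GB → disk 2 (remaining 130 GB)
454 GB → disk 3 (remaining 46 GB)
316 GB → disk 4 (remaining 184 GB)
254 GB → disk 5 (remaining 246 GB)
280 GB → disk 6 (remaining 220 GB)
290 GB → disk 7 (remaining 210 GB)
92 GB → disk 2 (remaining 38 GB)
141 GB → disk 4 (remaining 43 GB)
69 GB → disk 5 (remaining 177 GB)
367 GB → disk 8 (remaining 133 GB)
357 GB → disk 9 (remaining 143 GB)
408 GB → disk 10 (remaining 92 GB)
249 GB → disk 11 (remaining 251 GB)

11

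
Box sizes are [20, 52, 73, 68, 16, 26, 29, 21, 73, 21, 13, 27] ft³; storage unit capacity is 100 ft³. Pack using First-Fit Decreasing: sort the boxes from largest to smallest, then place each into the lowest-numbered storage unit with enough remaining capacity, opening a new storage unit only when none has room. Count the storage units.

Sorted descending: 73, 73, 68, 52, 29, 27, 26, 21, 21, 20, 16, 13.
Put 73 ft³ in storage unit 1; 27 ft³ remain.
Put 73 ft³ in storage unit 2; 27 ft³ remain.
Put 68 ft³ in storage unit 3; 32 ft³ remain.
Put 52 ft³ in storage unit 4; 48 ft³ remain.
Put 29 ft³ in storage unit 3; 3 ft³ remain.
Put 27 ft³ in storage unit 1; 0 ft³ remain.
Put 26 ft³ in storage unit 2; 1 ft³ remain.
Put 21 ft³ in storage unit 4; 27 ft³ remain.
Put 21 ft³ in storage unit 4; 6 ft³ remain.
Put 20 ft³ in storage unit 5; 80 ft³ remain.
Put 16 ft³ in storage unit 5; 64 ft³ remain.
Put 13 ft³ in storage unit 5; 51 ft³ remain.
Final storage units: [73,27] [73,26] [68,29] [52,21,21] [20,16,13].

5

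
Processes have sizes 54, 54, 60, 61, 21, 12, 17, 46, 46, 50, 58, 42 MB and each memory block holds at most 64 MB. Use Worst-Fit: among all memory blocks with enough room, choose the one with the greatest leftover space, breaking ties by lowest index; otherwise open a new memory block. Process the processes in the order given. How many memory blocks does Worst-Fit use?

54 MB → memory block 1 (remaining 10 MB)
54 MB → memory block 2 (remaining 10 MB)
60 MB → memory block 3 (remaining 4 MB)
61 MB → memory block 4 (remaining 3 MB)
21 MB → memory block 5 (remaining 43 MB)
12 MB → memory block 5 (remaining 31 MB)
17 MB → memory block 5 (remaining 14 MB)
46 MB → memory block 6 (remaining 18 MB)
46 MB → memory block 7 (remaining 18 MB)
50 MB → memory block 8 (remaining 14 MB)
58 MB → memory block 9 (remaining 6 MB)
42 MB → memory block 10 (remaining 22 MB)

10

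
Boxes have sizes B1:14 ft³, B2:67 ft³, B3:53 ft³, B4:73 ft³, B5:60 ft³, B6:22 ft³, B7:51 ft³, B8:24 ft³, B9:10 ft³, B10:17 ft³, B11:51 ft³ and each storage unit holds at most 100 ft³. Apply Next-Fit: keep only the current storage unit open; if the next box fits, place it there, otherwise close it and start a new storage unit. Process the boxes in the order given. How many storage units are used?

6 storage units

storage unit 1: place B1 (14 ft³), 86 ft³ left
storage unit 1: place B2 (67 ft³), 19 ft³ left
storage unit 2: place B3 (53 ft³), 47 ft³ left
storage unit 3: place B4 (73 ft³), 27 ft³ left
storage unit 4: place B5 (60 ft³), 40 ft³ left
storage unit 4: place B6 (22 ft³), 18 ft³ left
storage unit 5: place B7 (51 ft³), 49 ft³ left
storage unit 5: place B8 (24 ft³), 25 ft³ left
storage unit 5: place B9 (10 ft³), 15 ft³ left
storage unit 6: place B10 (17 ft³), 83 ft³ left
storage unit 6: place B11 (51 ft³), 32 ft³ left
Final storage units: [14,67] [53] [73] [60,22] [51,24,10] [17,51].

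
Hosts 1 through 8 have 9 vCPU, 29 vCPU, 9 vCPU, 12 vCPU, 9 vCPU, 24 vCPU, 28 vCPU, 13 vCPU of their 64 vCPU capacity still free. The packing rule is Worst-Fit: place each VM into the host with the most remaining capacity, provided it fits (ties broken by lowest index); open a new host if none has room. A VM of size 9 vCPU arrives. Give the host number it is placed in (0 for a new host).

2

Hosts with room: host 1 (9 vCPU), host 2 (29 vCPU), host 3 (9 vCPU), host 4 (12 vCPU), host 5 (9 vCPU), host 6 (24 vCPU), host 7 (28 vCPU), host 8 (13 vCPU).
Most room is host 2 with 29 vCPU free.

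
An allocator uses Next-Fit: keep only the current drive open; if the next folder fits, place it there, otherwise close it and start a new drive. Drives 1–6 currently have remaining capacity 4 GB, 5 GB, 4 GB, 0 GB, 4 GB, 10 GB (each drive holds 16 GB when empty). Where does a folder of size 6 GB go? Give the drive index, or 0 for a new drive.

Next-Fit only looks at drive 6, which has 10 GB free.
6 GB fits there.

6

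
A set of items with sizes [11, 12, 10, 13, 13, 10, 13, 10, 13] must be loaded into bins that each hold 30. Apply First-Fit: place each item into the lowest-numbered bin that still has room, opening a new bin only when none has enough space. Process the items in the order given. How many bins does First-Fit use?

Put 11 in bin 1; 19 remain.
Put 12 in bin 1; 7 remain.
Put 10 in bin 2; 20 remain.
Put 13 in bin 2; 7 remain.
Put 13 in bin 3; 17 remain.
Put 10 in bin 3; 7 remain.
Put 13 in bin 4; 17 remain.
Put 10 in bin 4; 7 remain.
Put 13 in bin 5; 17 remain.
Final bins: [11,12] [10,13] [13,10] [13,10] [13].

5 bins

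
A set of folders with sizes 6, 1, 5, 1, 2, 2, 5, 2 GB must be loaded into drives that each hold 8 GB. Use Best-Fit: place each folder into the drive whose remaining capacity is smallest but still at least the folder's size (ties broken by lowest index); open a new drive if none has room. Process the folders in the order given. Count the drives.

6 GB → drive 1 (remaining 2 GB)
1 GB → drive 1 (remaining 1 GB)
5 GB → drive 2 (remaining 3 GB)
1 GB → drive 1 (remaining 0 GB)
2 GB → drive 2 (remaining 1 GB)
2 GB → drive 3 (remaining 6 GB)
5 GB → drive 3 (remaining 1 GB)
2 GB → drive 4 (remaining 6 GB)
Final drives: [6,1,1] [5,2] [2,5] [2].

4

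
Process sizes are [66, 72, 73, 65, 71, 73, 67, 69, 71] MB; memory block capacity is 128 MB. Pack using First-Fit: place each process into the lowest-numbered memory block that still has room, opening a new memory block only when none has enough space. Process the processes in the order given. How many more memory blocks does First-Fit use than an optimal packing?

First-Fit: [66] [72] [73] [65] [71] [73] [67] [69] [71] → 9 memory blocks.
9 processes exceed 64 MB (half the capacity), and no two of those can share a memory block, so at least 9 memory blocks are needed.
So 9 is already optimal.

0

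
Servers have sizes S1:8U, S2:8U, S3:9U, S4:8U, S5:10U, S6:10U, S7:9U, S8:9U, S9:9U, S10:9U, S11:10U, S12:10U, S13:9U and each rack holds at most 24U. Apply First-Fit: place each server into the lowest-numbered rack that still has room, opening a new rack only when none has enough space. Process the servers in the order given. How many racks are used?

rack 1: place S1 (8U), 16U left
rack 1: place S2 (8U), 8U left
rack 2: place S3 (9U), 15U left
rack 1: place S4 (8U), 0U left
rack 2: place S5 (10U), 5U left
rack 3: place S6 (10U), 14U left
rack 3: place S7 (9U), 5U left
rack 4: place S8 (9U), 15U left
rack 4: place S9 (9U), 6U left
rack 5: place S10 (9U), 15U left
rack 5: place S11 (10U), 5U left
rack 6: place S12 (10U), 14U left
rack 6: place S13 (9U), 5U left
Final racks: [8,8,8] [9,10] [10,9] [9,9] [9,10] [10,9].

6 racks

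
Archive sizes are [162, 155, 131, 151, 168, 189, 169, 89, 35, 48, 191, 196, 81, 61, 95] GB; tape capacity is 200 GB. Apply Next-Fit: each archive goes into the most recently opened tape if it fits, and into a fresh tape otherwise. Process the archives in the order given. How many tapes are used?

Put 162 GB in tape 1; 38 GB remain.
Put 155 GB in tape 2; 45 GB remain.
Put 131 GB in tape 3; 69 GB remain.
Put 151 GB in tape 4; 49 GB remain.
Put 168 GB in tape 5; 32 GB remain.
Put 189 GB in tape 6; 11 GB remain.
Put 169 GB in tape 7; 31 GB remain.
Put 89 GB in tape 8; 111 GB remain.
Put 35 GB in tape 8; 76 GB remain.
Put 48 GB in tape 8; 28 GB remain.
Put 191 GB in tape 9; 9 GB remain.
Put 196 GB in tape 10; 4 GB remain.
Put 81 GB in tape 11; 119 GB remain.
Put 61 GB in tape 11; 58 GB remain.
Put 95 GB in tape 12; 105 GB remain.

12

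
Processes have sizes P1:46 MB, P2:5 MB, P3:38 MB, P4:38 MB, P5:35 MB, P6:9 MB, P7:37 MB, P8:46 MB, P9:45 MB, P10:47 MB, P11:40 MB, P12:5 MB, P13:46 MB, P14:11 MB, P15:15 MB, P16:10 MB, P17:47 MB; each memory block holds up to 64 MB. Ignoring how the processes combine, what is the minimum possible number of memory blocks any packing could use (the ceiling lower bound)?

9 memory blocks

Total size = 46 + 5 + 38 + 38 + 35 + 9 + 37 + 46 + 45 + 47 + 40 + 5 + 46 + 11 + 15 + 10 + 47 = 520 MB.
⌈520 / 64⌉ = 9.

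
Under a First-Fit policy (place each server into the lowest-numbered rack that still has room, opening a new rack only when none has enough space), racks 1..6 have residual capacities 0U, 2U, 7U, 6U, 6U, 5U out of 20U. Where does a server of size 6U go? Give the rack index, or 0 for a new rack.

Racks with room: rack 3 (7U), rack 4 (6U), rack 5 (6U).
The first with room is rack 3.

3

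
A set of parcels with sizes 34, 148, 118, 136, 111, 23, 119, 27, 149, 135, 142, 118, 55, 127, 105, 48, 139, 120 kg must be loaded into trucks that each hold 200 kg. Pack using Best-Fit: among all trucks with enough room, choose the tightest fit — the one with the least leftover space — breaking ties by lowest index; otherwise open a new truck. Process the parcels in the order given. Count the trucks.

34 kg → truck 1 (remaining 166 kg)
148 kg → truck 1 (remaining 18 kg)
118 kg → truck 2 (remaining 82 kg)
136 kg → truck 3 (remaining 64 kg)
111 kg → truck 4 (remaining 89 kg)
23 kg → truck 3 (remaining 41 kg)
119 kg → truck 5 (remaining 81 kg)
27 kg → truck 3 (remaining 14 kg)
149 kg → truck 6 (remaining 51 kg)
135 kg → truck 7 (remaining 65 kg)
142 kg → truck 8 (remaining 58 kg)
118 kg → truck 9 (remaining 82 kg)
55 kg → truck 8 (remaining 3 kg)
127 kg → truck 10 (remaining 73 kg)
105 kg → truck 11 (remaining 95 kg)
48 kg → truck 6 (remaining 3 kg)
139 kg → truck 12 (remaining 61 kg)
120 kg → truck 13 (remaining 80 kg)
Final trucks: [34,148] [118] [136,23,27] [111] [119] [149,48] [135] [142,55] [118] [127] [105] [139] [120].

13 trucks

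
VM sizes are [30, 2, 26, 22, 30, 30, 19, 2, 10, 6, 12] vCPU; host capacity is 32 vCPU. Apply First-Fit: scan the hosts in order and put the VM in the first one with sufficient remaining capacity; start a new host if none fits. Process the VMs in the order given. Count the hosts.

Put 30 vCPU in host 1; 2 vCPU remain.
Put 2 vCPU in host 1; 0 vCPU remain.
Put 26 vCPU in host 2; 6 vCPU remain.
Put 22 vCPU in host 3; 10 vCPU remain.
Put 30 vCPU in host 4; 2 vCPU remain.
Put 30 vCPU in host 5; 2 vCPU remain.
Put 19 vCPU in host 6; 13 vCPU remain.
Put 2 vCPU in host 2; 4 vCPU remain.
Put 10 vCPU in host 3; 0 vCPU remain.
Put 6 vCPU in host 6; 7 vCPU remain.
Put 12 vCPU in host 7; 20 vCPU remain.

7 hosts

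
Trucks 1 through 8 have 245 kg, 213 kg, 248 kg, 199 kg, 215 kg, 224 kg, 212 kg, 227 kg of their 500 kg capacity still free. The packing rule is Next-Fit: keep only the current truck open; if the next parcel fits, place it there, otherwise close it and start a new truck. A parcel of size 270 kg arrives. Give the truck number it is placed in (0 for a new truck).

Next-Fit only looks at truck 8, which has 227 kg free.
270 kg does not fit, so a new truck is opened.

0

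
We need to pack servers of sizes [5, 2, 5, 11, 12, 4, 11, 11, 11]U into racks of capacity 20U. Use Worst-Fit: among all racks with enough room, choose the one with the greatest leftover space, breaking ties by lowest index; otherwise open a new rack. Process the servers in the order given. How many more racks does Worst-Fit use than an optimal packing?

Worst-Fit: [5,2,5] [11,4] [12] [11] [11] [11] → 6 racks.
5 servers exceed 10U (half the capacity), and no two of those can share a rack, so at least 5 racks are needed.
An optimal packing achieves that bound: [12,5,2] [11,5,4] [11] [11] [11] → 5 racks.
Excess: 6 − 5 = 1.

1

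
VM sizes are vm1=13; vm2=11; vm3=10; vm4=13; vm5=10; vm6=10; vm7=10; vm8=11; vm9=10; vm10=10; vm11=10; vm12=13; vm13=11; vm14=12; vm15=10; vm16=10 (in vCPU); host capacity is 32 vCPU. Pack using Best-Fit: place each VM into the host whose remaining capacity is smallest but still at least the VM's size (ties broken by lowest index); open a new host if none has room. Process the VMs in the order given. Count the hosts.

7

Put vm1 (13 vCPU) in host 1; 19 vCPU remain.
Put vm2 (11 vCPU) in host 1; 8 vCPU remain.
Put vm3 (10 vCPU) in host 2; 22 vCPU remain.
Put vm4 (13 vCPU) in host 2; 9 vCPU remain.
Put vm5 (10 vCPU) in host 3; 22 vCPU remain.
Put vm6 (10 vCPU) in host 3; 12 vCPU remain.
Put vm7 (10 vCPU) in host 3; 2 vCPU remain.
Put vm8 (11 vCPU) in host 4; 21 vCPU remain.
Put vm9 (10 vCPU) in host 4; 11 vCPU remain.
Put vm10 (10 vCPU) in host 4; 1 vCPU remain.
Put vm11 (10 vCPU) in host 5; 22 vCPU remain.
Put vm12 (13 vCPU) in host 5; 9 vCPU remain.
Put vm13 (11 vCPU) in host 6; 21 vCPU remain.
Put vm14 (12 vCPU) in host 6; 9 vCPU remain.
Put vm15 (10 vCPU) in host 7; 22 vCPU remain.
Put vm16 (10 vCPU) in host 7; 12 vCPU remain.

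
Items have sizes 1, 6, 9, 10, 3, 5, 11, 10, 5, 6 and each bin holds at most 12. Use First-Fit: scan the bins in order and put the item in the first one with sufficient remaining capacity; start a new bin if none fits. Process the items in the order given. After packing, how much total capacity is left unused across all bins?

1 → bin 1 (remaining 11)
6 → bin 1 (remaining 5)
9 → bin 2 (remaining 3)
10 → bin 3 (remaining 2)
3 → bin 1 (remaining 2)
5 → bin 4 (remaining 7)
11 → bin 5 (remaining 1)
10 → bin 6 (remaining 2)
5 → bin 4 (remaining 2)
6 → bin 7 (remaining 6)
7 bins × 12 = 84; used 66; unused 18.

18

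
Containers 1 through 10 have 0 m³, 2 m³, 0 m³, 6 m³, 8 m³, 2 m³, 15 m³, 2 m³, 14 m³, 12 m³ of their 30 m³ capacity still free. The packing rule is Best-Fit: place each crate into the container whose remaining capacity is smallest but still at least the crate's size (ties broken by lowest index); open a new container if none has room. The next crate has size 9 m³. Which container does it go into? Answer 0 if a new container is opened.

Containers with room: container 7 (15 m³), container 9 (14 m³), container 10 (12 m³).
Tightest fit is container 10 with 12 m³ free.

10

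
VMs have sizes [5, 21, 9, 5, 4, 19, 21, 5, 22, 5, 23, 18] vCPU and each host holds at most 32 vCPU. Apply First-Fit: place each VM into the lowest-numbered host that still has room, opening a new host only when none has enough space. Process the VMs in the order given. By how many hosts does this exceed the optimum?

First-Fit: [5,21,5] [9,4,19] [21,5,5] [22] [23] [18] → 6 hosts.
6 VMs exceed 16 vCPU (half the capacity), and no two of those can share a host, so at least 6 hosts are needed.
So 6 is already optimal.

0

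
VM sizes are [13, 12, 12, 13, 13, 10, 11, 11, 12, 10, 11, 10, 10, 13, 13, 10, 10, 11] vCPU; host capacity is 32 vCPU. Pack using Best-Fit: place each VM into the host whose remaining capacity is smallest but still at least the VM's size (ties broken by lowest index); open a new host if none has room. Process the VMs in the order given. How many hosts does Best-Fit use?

13 vCPU → host 1 (remaining 19 vCPU)
12 vCPU → host 1 (remaining 7 vCPU)
12 vCPU → host 2 (remaining 20 vCPU)
13 vCPU → host 2 (remaining 7 vCPU)
13 vCPU → host 3 (remaining 19 vCPU)
10 vCPU → host 3 (remaining 9 vCPU)
11 vCPU → host 4 (remaining 21 vCPU)
11 vCPU → host 4 (remaining 10 vCPU)
12 vCPU → host 5 (remaining 20 vCPU)
10 vCPU → host 4 (remaining 0 vCPU)
11 vCPU → host 5 (remaining 9 vCPU)
10 vCPU → host 6 (remaining 22 vCPU)
10 vCPU → host 6 (remaining 12 vCPU)
13 vCPU → host 7 (remaining 19 vCPU)
13 vCPU → host 7 (remaining 6 vCPU)
10 vCPU → host 6 (remaining 2 vCPU)
10 vCPU → host 8 (remaining 22 vCPU)
11 vCPU → host 8 (remaining 11 vCPU)

8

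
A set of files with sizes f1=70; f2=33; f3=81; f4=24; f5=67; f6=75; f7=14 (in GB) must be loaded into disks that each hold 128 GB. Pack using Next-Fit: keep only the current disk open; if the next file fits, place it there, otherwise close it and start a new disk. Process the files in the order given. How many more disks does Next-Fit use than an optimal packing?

Next-Fit: [70,33] [81,24] [67] [75,14] → 4 disks.
4 files exceed 64 GB (half the capacity), and no two of those can share a disk, so at least 4 disks are needed.
So 4 is already optimal.

0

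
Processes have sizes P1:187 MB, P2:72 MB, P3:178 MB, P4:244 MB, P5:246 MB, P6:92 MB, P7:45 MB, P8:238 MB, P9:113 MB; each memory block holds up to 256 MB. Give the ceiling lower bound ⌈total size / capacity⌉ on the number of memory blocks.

Total size = 187 + 72 + 178 + 244 + 246 + 92 + 45 + 238 + 113 = 1415 MB.
⌈1415 / 256⌉ = 6.

6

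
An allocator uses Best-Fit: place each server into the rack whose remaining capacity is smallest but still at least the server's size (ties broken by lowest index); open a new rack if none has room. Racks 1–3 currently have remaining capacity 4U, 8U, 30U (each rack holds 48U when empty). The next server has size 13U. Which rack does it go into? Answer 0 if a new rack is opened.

Racks with room: rack 3 (30U).
Tightest fit is rack 3 with 30U free.

3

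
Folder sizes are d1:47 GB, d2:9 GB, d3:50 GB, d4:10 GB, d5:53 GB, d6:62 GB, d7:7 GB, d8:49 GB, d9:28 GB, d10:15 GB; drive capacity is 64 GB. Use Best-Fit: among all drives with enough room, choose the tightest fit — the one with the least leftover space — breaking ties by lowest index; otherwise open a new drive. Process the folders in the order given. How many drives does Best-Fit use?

d1 (47 GB) → drive 1 (remaining 17 GB)
d2 (9 GB) → drive 1 (remaining 8 GB)
d3 (50 GB) → drive 2 (remaining 14 GB)
d4 (10 GB) → drive 2 (remaining 4 GB)
d5 (53 GB) → drive 3 (remaining 11 GB)
d6 (62 GB) → drive 4 (remaining 2 GB)
d7 (7 GB) → drive 1 (remaining 1 GB)
d8 (49 GB) → drive 5 (remaining 15 GB)
d9 (28 GB) → drive 6 (remaining 36 GB)
d10 (15 GB) → drive 5 (remaining 0 GB)
Final drives: [47,9,7] [50,10] [53] [62] [49,15] [28].

6 drives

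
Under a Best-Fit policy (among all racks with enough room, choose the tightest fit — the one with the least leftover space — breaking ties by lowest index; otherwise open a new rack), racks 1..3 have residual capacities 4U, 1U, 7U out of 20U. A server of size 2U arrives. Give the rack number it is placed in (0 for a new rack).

1

Racks with room: rack 1 (4U), rack 3 (7U).
Tightest fit is rack 1 with 4U free.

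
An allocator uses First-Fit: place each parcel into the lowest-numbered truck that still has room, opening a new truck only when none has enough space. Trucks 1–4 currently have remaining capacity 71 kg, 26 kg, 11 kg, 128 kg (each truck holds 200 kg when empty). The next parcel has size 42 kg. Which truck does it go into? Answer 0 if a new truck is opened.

1

Trucks with room: truck 1 (71 kg), truck 4 (128 kg).
The first with room is truck 1.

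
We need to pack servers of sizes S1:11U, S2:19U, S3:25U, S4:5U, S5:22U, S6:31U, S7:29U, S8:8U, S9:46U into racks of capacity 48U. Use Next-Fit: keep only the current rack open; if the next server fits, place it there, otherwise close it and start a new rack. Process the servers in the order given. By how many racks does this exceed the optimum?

1

Next-Fit: [11,19] [25,5] [22] [31] [29,8] [46] → 6 racks.
Total size 196U; any packing needs at least ⌈196/48⌉ = 5 racks.
An optimal packing achieves that bound: [46] [31,11,5] [29,19] [25,22] [8] → 5 racks.
Excess: 6 − 5 = 1.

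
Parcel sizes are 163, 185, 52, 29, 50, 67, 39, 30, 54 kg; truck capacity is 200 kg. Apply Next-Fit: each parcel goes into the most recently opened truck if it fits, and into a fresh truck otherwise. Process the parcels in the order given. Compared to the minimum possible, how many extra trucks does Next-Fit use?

Next-Fit: [163] [185] [52,29,50,67] [39,30,54] → 4 trucks.
Total size 669 kg; any packing needs at least ⌈669/200⌉ = 4 trucks.
So 4 is already optimal.

0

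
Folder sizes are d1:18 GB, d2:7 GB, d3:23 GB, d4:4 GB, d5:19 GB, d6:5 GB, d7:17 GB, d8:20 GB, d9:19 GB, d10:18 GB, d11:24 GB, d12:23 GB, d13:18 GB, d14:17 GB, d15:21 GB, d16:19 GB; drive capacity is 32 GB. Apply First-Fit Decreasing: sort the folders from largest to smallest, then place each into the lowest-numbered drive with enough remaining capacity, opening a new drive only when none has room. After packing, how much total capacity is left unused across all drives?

Sorted descending: 24, 23, 23, 21, 20, 19, 19, 19, 18, 18, 18, 17, 17, 7, 5, 4.
24 GB → drive 1 (remaining 8 GB)
23 GB → drive 2 (remaining 9 GB)
23 GB → drive 3 (remaining 9 GB)
21 GB → drive 4 (remaining 11 GB)
20 GB → drive 5 (remaining 12 GB)
19 GB → drive 6 (remaining 13 GB)
19 GB → drive 7 (remaining 13 GB)
19 GB → drive 8 (remaining 13 GB)
18 GB → drive 9 (remaining 14 GB)
18 GB → drive 10 (remaining 14 GB)
18 GB → drive 11 (remaining 14 GB)
17 GB → drive 12 (remaining 15 GB)
17 GB → drive 13 (remaining 15 GB)
7 GB → drive 1 (remaining 1 GB)
5 GB → drive 2 (remaining 4 GB)
4 GB → drive 2 (remaining 0 GB)
13 drives × 32 GB = 416 GB; used 272 GB; unused 144 GB.

144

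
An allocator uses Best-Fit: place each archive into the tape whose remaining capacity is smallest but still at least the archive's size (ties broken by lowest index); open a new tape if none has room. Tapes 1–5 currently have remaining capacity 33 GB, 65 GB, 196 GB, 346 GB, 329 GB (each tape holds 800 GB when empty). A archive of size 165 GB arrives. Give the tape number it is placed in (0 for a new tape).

3

Tapes with room: tape 3 (196 GB), tape 4 (346 GB), tape 5 (329 GB).
Tightest fit is tape 3 with 196 GB free.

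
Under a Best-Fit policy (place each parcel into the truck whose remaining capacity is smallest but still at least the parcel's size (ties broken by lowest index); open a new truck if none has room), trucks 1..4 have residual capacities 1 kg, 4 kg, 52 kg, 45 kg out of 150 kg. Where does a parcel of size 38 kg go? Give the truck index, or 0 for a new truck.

4

Trucks with room: truck 3 (52 kg), truck 4 (45 kg).
Tightest fit is truck 4 with 45 kg free.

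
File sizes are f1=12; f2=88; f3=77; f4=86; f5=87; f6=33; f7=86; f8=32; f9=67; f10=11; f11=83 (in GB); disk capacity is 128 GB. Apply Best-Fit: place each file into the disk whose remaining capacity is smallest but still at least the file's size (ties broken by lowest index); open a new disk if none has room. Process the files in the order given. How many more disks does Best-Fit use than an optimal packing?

Best-Fit: [12,88,11] [77] [86,32] [87,33] [86] [67] [83] → 7 disks.
7 files exceed 64 GB (half the capacity), and no two of those can share a disk, so at least 7 disks are needed.
So 7 is already optimal.

0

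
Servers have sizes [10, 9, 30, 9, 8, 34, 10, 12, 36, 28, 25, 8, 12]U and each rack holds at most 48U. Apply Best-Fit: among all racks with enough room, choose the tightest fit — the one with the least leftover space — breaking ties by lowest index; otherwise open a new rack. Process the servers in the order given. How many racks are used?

10U → rack 1 (remaining 38U)
9U → rack 1 (remaining 29U)
30U → rack 2 (remaining 18U)
9U → rack 2 (remaining 9U)
8U → rack 2 (remaining 1U)
34U → rack 3 (remaining 14U)
10U → rack 3 (remaining 4U)
12U → rack 1 (remaining 17U)
36U → rack 4 (remaining 12U)
28U → rack 5 (remaining 20U)
25U → rack 6 (remaining 23U)
8U → rack 4 (remaining 4U)
12U → rack 1 (remaining 5U)

6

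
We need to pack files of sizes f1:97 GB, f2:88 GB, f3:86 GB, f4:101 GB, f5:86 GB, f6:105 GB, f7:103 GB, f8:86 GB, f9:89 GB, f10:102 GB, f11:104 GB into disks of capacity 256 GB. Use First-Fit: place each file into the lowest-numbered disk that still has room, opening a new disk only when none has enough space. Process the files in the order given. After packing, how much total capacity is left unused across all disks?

disk 1: place f1 (97 GB), 159 GB left
disk 1: place f2 (88 GB), 71 GB left
disk 2: place f3 (86 GB), 170 GB left
disk 2: place f4 (101 GB), 69 GB left
disk 3: place f5 (86 GB), 170 GB left
disk 3: place f6 (105 GB), 65 GB left
disk 4: place f7 (103 GB), 153 GB left
disk 4: place f8 (86 GB), 67 GB left
disk 5: place f9 (89 GB), 167 GB left
disk 5: place f10 (102 GB), 65 GB left
disk 6: place f11 (104 GB), 152 GB left
6 disks × 256 GB = 1536 GB; used 1047 GB; unused 489 GB.

489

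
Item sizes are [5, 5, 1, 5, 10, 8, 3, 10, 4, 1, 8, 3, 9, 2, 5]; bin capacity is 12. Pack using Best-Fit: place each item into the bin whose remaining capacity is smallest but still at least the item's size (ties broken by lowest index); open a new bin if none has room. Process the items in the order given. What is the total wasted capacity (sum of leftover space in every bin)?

17

bin 1: place 5, 7 left
bin 1: place 5, 2 left
bin 1: place 1, 1 left
bin 2: place 5, 7 left
bin 3: place 10, 2 left
bin 4: place 8, 4 left
bin 4: place 3, 1 left
bin 5: place 10, 2 left
bin 2: place 4, 3 left
bin 1: place 1, 0 left
bin 6: place 8, 4 left
bin 2: place 3, 0 left
bin 7: place 9, 3 left
bin 3: place 2, 0 left
bin 8: place 5, 7 left
8 bins × 12 = 96; used 79; unused 17.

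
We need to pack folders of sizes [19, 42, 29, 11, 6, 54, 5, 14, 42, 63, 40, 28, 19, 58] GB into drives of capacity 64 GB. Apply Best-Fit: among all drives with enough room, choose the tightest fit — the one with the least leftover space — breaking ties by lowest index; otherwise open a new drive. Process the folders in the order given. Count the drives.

19 GB → drive 1 (remaining 45 GB)
42 GB → drive 1 (remaining 3 GB)
29 GB → drive 2 (remaining 35 GB)
11 GB → drive 2 (remaining 24 GB)
6 GB → drive 2 (remaining 18 GB)
54 GB → drive 3 (remaining 10 GB)
5 GB → drive 3 (remaining 5 GB)
14 GB → drive 2 (remaining 4 GB)
42 GB → drive 4 (remaining 22 GB)
63 GB → drive 5 (remaining 1 GB)
40 GB → drive 6 (remaining 24 GB)
28 GB → drive 7 (remaining 36 GB)
19 GB → drive 4 (remaining 3 GB)
58 GB → drive 8 (remaining 6 GB)
Final drives: [19,42] [29,11,6,14] [54,5] [42,19] [63] [40] [28] [58].

8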